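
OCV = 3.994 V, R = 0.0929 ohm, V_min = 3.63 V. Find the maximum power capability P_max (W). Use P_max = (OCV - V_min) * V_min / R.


P_max = (OCV - V_min) * V_min / R = (3.994 - 3.63) * 3.63 / 0.0929 = 0.364 * 3.63 / 0.0929 = 14.22 W

14.22 W


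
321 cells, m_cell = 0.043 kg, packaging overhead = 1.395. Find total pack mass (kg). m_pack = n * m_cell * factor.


m_pack = n * m_cell * overhead = 321 * 0.043 * 1.395 = 19.26 kg

19.26 kg


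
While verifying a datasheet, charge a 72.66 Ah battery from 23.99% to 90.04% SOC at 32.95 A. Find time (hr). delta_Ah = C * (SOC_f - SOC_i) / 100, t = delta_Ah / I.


delta_Ah = 72.66 * (90.04 - 23.99) / 100 = 47.992 Ah
t = delta_Ah / I = 47.992 / 32.95 = 1.457 hr

1.457 hr


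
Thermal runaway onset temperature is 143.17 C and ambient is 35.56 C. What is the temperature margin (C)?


Safety margin = 143.17 C - 35.56 C = 107.61 C

107.61 C


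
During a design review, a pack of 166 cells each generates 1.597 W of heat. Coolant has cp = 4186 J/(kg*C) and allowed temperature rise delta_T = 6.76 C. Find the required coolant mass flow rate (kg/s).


Step 1: Total heat Q = 166 * 1.597 W = 265.1 W
Step 2: denom = cp * dT = 4186 * 6.76 = 28297
Step 3: m_dot = 265.1 / 28297 = 0.009368 kg/s

0.009368 kg/s


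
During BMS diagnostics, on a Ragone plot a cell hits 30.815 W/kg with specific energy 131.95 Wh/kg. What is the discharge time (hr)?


t = E / P = 131.95 / 30.815 = 4.282 hr

4.282 hr


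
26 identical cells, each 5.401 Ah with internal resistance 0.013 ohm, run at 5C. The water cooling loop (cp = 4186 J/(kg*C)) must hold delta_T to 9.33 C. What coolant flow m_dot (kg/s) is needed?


Step 1: I = 5 * 5.401 = 27.005 A
Step 2: Q_cell = I^2 * R = 27.005^2 * 0.013 = 9.4805 W
Step 3: Q_total = 26 * 9.4805 = 246.49 W
Step 4: m_dot = Q_total / (cp * dT) = 246.49 / (4186 * 9.33) = 0.006311 kg/s

0.006311 kg/s


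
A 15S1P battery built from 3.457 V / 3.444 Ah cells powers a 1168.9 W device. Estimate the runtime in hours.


Step 1: E_pack = Ns * V_cell * Np * C_cell = 15 * 3.457 * 1 * 3.444 = 178.59 Wh
Step 2: t = E_pack / P = 178.59 / 1168.9 = 0.1528 hr

0.1528 hr


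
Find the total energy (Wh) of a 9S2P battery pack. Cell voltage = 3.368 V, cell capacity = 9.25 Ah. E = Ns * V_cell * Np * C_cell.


E = Ns * Vcell * Np * Ccell = 9 * 3.368 * 2 * 9.25 = 560.8 Wh

560.8 Wh


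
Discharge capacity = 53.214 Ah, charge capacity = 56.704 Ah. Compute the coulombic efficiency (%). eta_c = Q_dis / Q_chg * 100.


Coulombic efficiency = 53.214/56.704 * 100% = 93.85%

93.85%


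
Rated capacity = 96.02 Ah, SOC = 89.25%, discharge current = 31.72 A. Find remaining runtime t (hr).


Step 1: remaining = SOC/100 * C_total = 89.25/100 * 96.02 = 85.698 Ah
Step 2: t = remaining / I = 85.698 / 31.72 = 2.702 hr

2.702 hr


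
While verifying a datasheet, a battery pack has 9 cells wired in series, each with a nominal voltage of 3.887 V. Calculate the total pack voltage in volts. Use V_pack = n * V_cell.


V_pack = n * V_cell = 9 * 3.887 = 34.983 V

34.983 V


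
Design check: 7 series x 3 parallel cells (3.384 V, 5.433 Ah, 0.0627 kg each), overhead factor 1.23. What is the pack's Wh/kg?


Step 1: V_pack = 7 * 3.384 = 23.688 V
Step 2: C_pack = 3 * 5.433 = 16.299 Ah
Step 3: E_pack = V_pack * C_pack = 23.688 * 16.299 = 386.09 Wh
Step 4: m_pack = 7 * 3 * 0.0627 * 1.23 = 1.6195 kg
Step 5: ED = E_pack / m_pack = 386.09 / 1.6195 = 238.4 Wh/kg

238.4 Wh/kg


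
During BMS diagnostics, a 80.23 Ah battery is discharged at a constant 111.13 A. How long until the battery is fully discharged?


Runtime = 80.23 Ah / 111.13 A = 0.7219 hr

0.7219 hr


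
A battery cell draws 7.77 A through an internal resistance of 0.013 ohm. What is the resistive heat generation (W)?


I^2 = 60.373
Q = 60.373 * 0.013 = 0.7848 W

0.7848 W


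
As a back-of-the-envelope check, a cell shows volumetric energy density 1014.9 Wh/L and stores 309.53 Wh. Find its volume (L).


V = E / ED = 309.53 / 1014.9 = 0.3050 L

0.3050 L


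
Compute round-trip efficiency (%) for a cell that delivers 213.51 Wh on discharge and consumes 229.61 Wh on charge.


Round-trip efficiency = 213.51/229.61 * 100% = 92.99%

92.99%


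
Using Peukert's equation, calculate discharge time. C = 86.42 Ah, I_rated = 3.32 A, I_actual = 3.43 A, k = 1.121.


t_rated = C / I_rated = 86.42 / 3.32 = 26.03 hr
(I_rated/I)^k = (0.96793)^1.121 = 0.96412
t = t_rated * (I_rated/I)^k = 26.03 * 0.96412 = 25.10 hr

25.10 hr


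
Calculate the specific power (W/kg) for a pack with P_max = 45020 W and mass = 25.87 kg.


Specific power = 45020 W / 25.87 kg = 1740 W/kg

1740 W/kg


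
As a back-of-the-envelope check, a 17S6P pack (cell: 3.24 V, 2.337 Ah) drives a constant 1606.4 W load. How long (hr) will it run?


Step 1: E_pack = Ns * V_cell * Np * C_cell = 17 * 3.24 * 6 * 2.337 = 772.33 Wh
Step 2: t = E_pack / P = 772.33 / 1606.4 = 0.4808 hr

0.4808 hr


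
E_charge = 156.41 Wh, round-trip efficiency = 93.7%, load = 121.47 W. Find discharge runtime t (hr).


Step 1: E_discharge = eta/100 * E_charge = 93.7/100 * 156.41 = 146.56 Wh
Step 2: t = E_discharge / P = 146.56 / 121.47 = 1.207 hr

1.207 hr


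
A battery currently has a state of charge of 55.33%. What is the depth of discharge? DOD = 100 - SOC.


Complement of SOC: DOD = 100% - 55.33% = 44.67%

44.67%


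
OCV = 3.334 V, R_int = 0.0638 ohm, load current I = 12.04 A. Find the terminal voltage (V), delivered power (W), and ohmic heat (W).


Step 1: V_terminal = OCV - I*R = 3.334 - 12.04 * 0.0638 = 2.5658 V
Step 2: P_out = V_terminal * I = 2.5658 * 12.04 = 30.89 W
Step 3: Q = I^2 * R = 12.04^2 * 0.0638 = 9.249 W

V=2.5658 V, P=30.89 W, Q=9.249 W


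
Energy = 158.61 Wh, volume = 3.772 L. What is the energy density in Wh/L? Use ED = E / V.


Volumetric ED = 158.61 Wh / 3.772 L = 42.05 Wh/L

42.05 Wh/L


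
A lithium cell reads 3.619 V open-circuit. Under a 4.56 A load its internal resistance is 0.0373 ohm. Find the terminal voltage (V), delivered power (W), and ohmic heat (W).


Step 1: V_terminal = OCV - I*R = 3.619 - 4.56 * 0.0373 = 3.4489 V
Step 2: P_out = V_terminal * I = 3.4489 * 4.56 = 15.73 W
Step 3: Q = I^2 * R = 4.56^2 * 0.0373 = 0.7756 W

V=3.4489 V, P=15.73 W, Q=0.7756 W


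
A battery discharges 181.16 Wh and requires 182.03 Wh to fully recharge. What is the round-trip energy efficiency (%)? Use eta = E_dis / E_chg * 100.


eta_e = E_dis / E_chg * 100 = 181.16 / 182.03 * 100 = 99.52%

99.52%


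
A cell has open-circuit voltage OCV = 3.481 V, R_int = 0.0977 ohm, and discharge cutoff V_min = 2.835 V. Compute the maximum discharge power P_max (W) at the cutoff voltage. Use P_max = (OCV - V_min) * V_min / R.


dV = OCV - V_min = 0.646 V (so I_max = dV / R)
P_max = dV * V_min / R = 0.646 * 2.835 / 0.0977 = 18.75 W

18.75 W


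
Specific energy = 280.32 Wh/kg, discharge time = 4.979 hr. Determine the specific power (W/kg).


Specific power = 280.32 Wh/kg / 4.979 hr = 56.30 W/kg

56.30 W/kg


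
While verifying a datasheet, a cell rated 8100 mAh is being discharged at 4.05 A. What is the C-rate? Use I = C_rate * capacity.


Convert: capacity = 8100 mAh = 8.1 Ah
Rearranging: C_rate = 4.05 / 8.1 = 0.5C

0.5C


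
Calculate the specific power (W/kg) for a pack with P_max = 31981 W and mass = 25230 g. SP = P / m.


Convert: m = 25230 g = 25.23 kg
SP = P / m = 31981 / 25.23 = 1268 W/kg

1268 W/kg


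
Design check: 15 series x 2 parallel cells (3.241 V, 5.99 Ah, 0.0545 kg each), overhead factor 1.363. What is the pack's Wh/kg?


Step 1: V_pack = 15 * 3.241 = 48.615 V
Step 2: C_pack = 2 * 5.99 = 11.98 Ah
Step 3: E_pack = V_pack * C_pack = 48.615 * 11.98 = 582.41 Wh
Step 4: m_pack = 15 * 2 * 0.0545 * 1.363 = 2.2285 kg
Step 5: ED = E_pack / m_pack = 582.41 / 2.2285 = 261.3 Wh/kg

261.3 Wh/kg


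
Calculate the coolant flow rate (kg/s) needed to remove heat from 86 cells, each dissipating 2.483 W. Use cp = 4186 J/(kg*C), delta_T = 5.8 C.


Step 1: Total heat Q = 86 * 2.483 W = 213.54 W
Step 2: denom = cp * dT = 4186 * 5.8 = 24279
Step 3: m_dot = 213.54 / 24279 = 0.008795 kg/s

0.008795 kg/s


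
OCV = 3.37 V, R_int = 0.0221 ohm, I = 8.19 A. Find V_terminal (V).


V = OCV - I*R = 3.37 - 8.19 * 0.0221 = 3.189 V

3.189 V


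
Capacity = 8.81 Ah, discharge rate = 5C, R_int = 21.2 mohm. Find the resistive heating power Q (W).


Convert: R = 21.2 mohm = 0.0212 ohm
Step 1: I = C_rate * capacity = 5 * 8.81 = 44.05 A
Step 2: Q = I^2 * R = 44.05^2 * 0.0212 = 1940.4 * 0.0212 = 41.14 W

41.14 W


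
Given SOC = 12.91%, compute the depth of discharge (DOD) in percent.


Complement of SOC: DOD = 100% - 12.91% = 87.09%

87.09%


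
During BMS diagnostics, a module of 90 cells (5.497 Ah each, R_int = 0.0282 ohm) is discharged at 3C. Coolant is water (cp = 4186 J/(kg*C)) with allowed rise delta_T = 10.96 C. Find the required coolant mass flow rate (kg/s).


Step 1: I = 3 * 5.497 = 16.491 A
Step 2: Q_cell = I^2 * R = 16.491^2 * 0.0282 = 7.6691 W
Step 3: Q_total = 90 * 7.6691 = 690.22 W
Step 4: m_dot = Q_total / (cp * dT) = 690.22 / (4186 * 10.96) = 0.01504 kg/s

0.01504 kg/s


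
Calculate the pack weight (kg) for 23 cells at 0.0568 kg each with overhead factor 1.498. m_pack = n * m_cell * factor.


m_pack = n * m_cell * overhead = 23 * 0.0568 * 1.498 = 1.957 kg

1.957 kg


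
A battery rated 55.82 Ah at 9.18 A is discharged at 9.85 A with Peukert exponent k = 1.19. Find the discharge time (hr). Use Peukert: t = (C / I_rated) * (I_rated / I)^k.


t_rated = C / I_rated = 55.82 / 9.18 = 6.0806 hr
(I_rated/I)^k = (0.93198)^1.19 = 0.91959
t = t_rated * (I_rated/I)^k = 6.0806 * 0.91959 = 5.592 hr

5.592 hr


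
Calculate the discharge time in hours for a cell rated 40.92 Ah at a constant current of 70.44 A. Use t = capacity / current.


Runtime = 40.92 Ah / 70.44 A = 0.5809 hr

0.5809 hr


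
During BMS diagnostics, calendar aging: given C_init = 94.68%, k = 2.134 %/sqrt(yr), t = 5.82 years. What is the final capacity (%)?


sqrt(t) = sqrt(5.82) = 2.4125
C_final = 94.68 - 2.134 * 2.4125 = 89.53%

89.53%


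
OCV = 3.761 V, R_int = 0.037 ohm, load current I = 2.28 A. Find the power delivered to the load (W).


Step 1: V_terminal = OCV - I*R = 3.761 - 2.28 * 0.037 = 3.6766 V
Step 2: P_out = V_terminal * I = 3.6766 * 2.28 = 8.383 W

8.383 W


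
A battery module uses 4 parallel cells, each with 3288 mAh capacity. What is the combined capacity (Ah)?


Convert: C_cell = 3288 mAh = 3.288 Ah
C_total = 4 * 3.288 = 13.152 Ah

13.152 Ah


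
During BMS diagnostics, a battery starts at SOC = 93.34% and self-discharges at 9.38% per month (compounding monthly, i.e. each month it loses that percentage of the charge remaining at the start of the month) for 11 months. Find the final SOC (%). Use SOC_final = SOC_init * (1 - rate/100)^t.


Monthly retention factor = 1 - 9.38/100 = 0.9062
Over 11 months: factor^11 = 0.33843
SOC_final = 93.34 * 0.33843 = 31.59%

31.59%


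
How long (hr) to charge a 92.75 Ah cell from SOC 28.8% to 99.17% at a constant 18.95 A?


delta_Ah = 92.75 * (99.17 - 28.8) / 100 = 65.268 Ah
t = delta_Ah / I = 65.268 / 18.95 = 3.444 hr

3.444 hr


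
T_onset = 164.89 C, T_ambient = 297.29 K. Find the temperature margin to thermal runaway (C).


Convert: T_ambient = 297.29 K = 24.14 C
margin = 164.89 - 24.14 = 140.75 C

140.75 C


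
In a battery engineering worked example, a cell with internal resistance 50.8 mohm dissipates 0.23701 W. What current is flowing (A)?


Convert: R = 50.8 mohm = 0.0508 ohm
I = sqrt(Q / R) = sqrt(0.23701 / 0.0508) = sqrt(4.6656) = 2.160 A

2.160 A


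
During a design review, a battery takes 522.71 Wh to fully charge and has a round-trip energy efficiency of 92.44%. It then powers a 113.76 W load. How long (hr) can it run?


Step 1: E_discharge = eta/100 * E_charge = 92.44/100 * 522.71 = 483.19 Wh
Step 2: t = E_discharge / P = 483.19 / 113.76 = 4.247 hr

4.247 hr


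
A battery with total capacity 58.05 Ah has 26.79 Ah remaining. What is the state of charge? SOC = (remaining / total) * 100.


SOC% = 26.79 / 58.05 * 100 = 46.15%

46.15%


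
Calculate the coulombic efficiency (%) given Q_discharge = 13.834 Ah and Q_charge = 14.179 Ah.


eta_c = Q_dis / Q_chg * 100 = 13.834 / 14.179 * 100 = 97.57%

97.57%


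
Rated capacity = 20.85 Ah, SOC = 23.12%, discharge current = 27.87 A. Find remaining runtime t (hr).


Step 1: remaining = SOC/100 * C_total = 23.12/100 * 20.85 = 4.8205 Ah
Step 2: t = remaining / I = 4.8205 / 27.87 = 0.1730 hr

0.1730 hr


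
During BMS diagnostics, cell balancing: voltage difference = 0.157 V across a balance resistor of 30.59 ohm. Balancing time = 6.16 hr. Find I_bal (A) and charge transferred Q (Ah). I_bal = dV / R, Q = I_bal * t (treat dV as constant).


I_bal = dV / R = 0.157 / 30.59 = 0.0051324 A
Q = I_bal * t = 0.0051324 * 6.16 = 0.03162 Ah

I=0.0051324 A, Q=0.03162 Ah


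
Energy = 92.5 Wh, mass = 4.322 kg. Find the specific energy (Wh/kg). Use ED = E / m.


Specific energy = 92.5 Wh / 4.322 kg = 21.40 Wh/kg

21.40 Wh/kg


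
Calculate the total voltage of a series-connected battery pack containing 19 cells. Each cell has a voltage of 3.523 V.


V_pack = n * V_cell = 19 * 3.523 = 66.937 V

66.937 V


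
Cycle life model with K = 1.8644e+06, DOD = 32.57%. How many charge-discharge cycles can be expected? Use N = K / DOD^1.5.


Step 1: DOD^1.5 = 32.57^1.5 = 185.88
Step 2: N = 1.8644e+06 / 185.88 = 10030 cycles

10030 cycles


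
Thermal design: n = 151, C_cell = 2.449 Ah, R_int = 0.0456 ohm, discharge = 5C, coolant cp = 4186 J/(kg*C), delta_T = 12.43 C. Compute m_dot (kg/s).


Step 1: I = 5 * 2.449 = 12.245 A
Step 2: Q_cell = I^2 * R = 12.245^2 * 0.0456 = 6.8373 W
Step 3: Q_total = 151 * 6.8373 = 1032.4 W
Step 4: m_dot = Q_total / (cp * dT) = 1032.4 / (4186 * 12.43) = 0.01984 kg/s

0.01984 kg/s


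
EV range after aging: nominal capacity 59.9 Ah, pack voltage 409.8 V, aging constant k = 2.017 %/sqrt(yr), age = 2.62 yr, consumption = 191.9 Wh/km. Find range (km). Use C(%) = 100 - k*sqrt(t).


Step 1: capacity retention = 100 - 2.017 * sqrt(2.62) = 100 - 2.017 * 1.6186 = 96.735%
Step 2: C_now = 59.9 * 96.735/100 = 57.944 Ah
Step 3: E_pack = V * C_now = 409.8 * 57.944 = 23745 Wh
Step 4: range = E_pack / consumption = 23745 / 191.9 = 123.7 km

123.7 km


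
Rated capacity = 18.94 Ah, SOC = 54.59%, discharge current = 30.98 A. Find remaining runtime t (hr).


Step 1: remaining = SOC/100 * C_total = 54.59/100 * 18.94 = 10.339 Ah
Step 2: t = remaining / I = 10.339 / 30.98 = 0.3337 hr

0.3337 hr


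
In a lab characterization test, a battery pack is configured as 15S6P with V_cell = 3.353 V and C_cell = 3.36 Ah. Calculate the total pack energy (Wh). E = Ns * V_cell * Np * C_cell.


E = Ns * Vcell * Np * Ccell = 15 * 3.353 * 6 * 3.36 = 1014 Wh

1014 Wh


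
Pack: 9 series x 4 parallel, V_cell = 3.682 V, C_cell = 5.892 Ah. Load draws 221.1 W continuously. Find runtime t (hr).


Step 1: E_pack = Ns * V_cell * Np * C_cell = 9 * 3.682 * 4 * 5.892 = 781 Wh
Step 2: t = E_pack / P = 781 / 221.1 = 3.532 hr

3.532 hr


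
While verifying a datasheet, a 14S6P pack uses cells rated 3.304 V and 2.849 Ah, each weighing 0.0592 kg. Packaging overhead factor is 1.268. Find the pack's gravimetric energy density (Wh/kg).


Step 1: V_pack = 14 * 3.304 = 46.256 V
Step 2: C_pack = 6 * 2.849 = 17.094 Ah
Step 3: E_pack = V_pack * C_pack = 46.256 * 17.094 = 790.7 Wh
Step 4: m_pack = 14 * 6 * 0.0592 * 1.268 = 6.3055 kg
Step 5: ED = E_pack / m_pack = 790.7 / 6.3055 = 125.4 Wh/kg

125.4 Wh/kg


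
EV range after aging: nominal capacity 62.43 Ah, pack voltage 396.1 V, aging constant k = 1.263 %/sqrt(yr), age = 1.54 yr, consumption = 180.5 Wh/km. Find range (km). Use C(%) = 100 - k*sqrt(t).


Step 1: capacity retention = 100 - 1.263 * sqrt(1.54) = 100 - 1.263 * 1.241 = 98.433%
Step 2: C_now = 62.43 * 98.433/100 = 61.452 Ah
Step 3: E_pack = V * C_now = 396.1 * 61.452 = 24341 Wh
Step 4: range = E_pack / consumption = 24341 / 180.5 = 134.9 km

134.9 km


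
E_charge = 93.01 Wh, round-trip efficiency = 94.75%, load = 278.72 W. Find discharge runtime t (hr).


Step 1: E_discharge = eta/100 * E_charge = 94.75/100 * 93.01 = 88.127 Wh
Step 2: t = E_discharge / P = 88.127 / 278.72 = 0.3162 hr

0.3162 hr


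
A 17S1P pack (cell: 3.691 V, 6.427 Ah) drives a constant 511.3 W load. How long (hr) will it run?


Step 1: E_pack = Ns * V_cell * Np * C_cell = 17 * 3.691 * 1 * 6.427 = 403.27 Wh
Step 2: t = E_pack / P = 403.27 / 511.3 = 0.7887 hr

0.7887 hr


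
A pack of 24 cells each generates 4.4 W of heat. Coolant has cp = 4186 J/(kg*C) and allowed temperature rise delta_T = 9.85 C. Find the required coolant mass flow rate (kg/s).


Q_total = 24 * 4.4 = 105.6 W
m_dot = Q_total / (cp * dT) = 105.6 / (4186 * 9.85) = 0.002561 kg/s

0.002561 kg/s


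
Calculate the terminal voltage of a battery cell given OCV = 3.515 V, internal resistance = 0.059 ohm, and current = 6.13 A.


V = OCV - I*R = 3.515 - 6.13 * 0.059 = 3.153 V

3.153 V


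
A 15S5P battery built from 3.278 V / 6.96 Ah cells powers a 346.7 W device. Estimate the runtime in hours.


Step 1: E_pack = Ns * V_cell * Np * C_cell = 15 * 3.278 * 5 * 6.96 = 1711.1 Wh
Step 2: t = E_pack / P = 1711.1 / 346.7 = 4.935 hr

4.935 hr


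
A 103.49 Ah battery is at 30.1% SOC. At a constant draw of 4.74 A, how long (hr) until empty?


Step 1: remaining = SOC/100 * C_total = 30.1/100 * 103.49 = 31.15 Ah
Step 2: t = remaining / I = 31.15 / 4.74 = 6.572 hr

6.572 hr


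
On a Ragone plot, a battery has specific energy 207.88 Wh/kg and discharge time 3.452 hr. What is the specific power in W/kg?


P_specific = E / t = 207.88 / 3.452 = 60.22 W/kg

60.22 W/kg


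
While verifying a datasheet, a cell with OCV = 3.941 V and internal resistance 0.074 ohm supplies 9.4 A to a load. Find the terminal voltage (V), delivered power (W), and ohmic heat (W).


Step 1: V_terminal = OCV - I*R = 3.941 - 9.4 * 0.074 = 3.2454 V
Step 2: P_out = V_terminal * I = 3.2454 * 9.4 = 30.51 W
Step 3: Q = I^2 * R = 9.4^2 * 0.074 = 6.539 W

V=3.2454 V, P=30.51 W, Q=6.539 W


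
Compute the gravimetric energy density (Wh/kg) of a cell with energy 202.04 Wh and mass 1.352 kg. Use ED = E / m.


ED = E / m = 202.04 / 1.352 = 149.4 Wh/kg

149.4 Wh/kg


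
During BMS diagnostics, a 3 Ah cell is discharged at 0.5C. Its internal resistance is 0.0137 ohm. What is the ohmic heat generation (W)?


Step 1: I = C_rate * capacity = 0.5 * 3 = 1.5 A
Step 2: Q = I^2 * R = 1.5^2 * 0.0137 = 2.25 * 0.0137 = 0.03083 W

0.03083 W


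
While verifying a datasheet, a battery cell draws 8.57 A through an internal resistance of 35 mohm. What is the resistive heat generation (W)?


Convert: R = 35 mohm = 0.035 ohm
Q = I^2 * R = 8.57^2 * 0.035 = 2.571 W

2.571 W


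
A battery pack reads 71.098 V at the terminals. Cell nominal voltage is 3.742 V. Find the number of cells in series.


Rearranging: n = V_pack / V_cell = 71.098 / 3.742 = 19 cells

19


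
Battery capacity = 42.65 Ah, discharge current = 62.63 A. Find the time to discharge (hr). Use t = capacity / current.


t = capacity / current = 42.65 / 62.63 = 0.6810 hr

0.6810 hr


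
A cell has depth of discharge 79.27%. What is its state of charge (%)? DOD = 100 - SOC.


SOC = 100 - DOD = 100 - 79.27 = 20.73%

20.73%


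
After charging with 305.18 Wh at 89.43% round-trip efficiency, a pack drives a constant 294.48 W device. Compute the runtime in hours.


Step 1: E_discharge = eta/100 * E_charge = 89.43/100 * 305.18 = 272.92 Wh
Step 2: t = E_discharge / P = 272.92 / 294.48 = 0.9268 hr

0.9268 hr


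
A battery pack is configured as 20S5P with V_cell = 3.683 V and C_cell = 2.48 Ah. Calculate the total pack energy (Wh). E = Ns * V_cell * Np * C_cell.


V_pack = 20 * 3.683 = 73.66 V
C_pack = 5 * 2.48 = 12.4 Ah
E = V_pack * C_pack = 73.66 * 12.4 = 913.4 Wh

913.4 Wh


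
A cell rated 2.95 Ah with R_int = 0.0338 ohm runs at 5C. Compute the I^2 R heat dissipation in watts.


Step 1: I = C_rate * capacity = 5 * 2.95 = 14.75 A
Step 2: Q = I^2 * R = 14.75^2 * 0.0338 = 217.56 * 0.0338 = 7.354 W

7.354 W


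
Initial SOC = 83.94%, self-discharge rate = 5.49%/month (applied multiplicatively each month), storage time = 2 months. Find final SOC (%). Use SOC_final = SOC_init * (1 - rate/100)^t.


Monthly retention factor = 1 - 5.49/100 = 0.9451
Over 2 months: factor^2 = 0.89321
SOC_final = 83.94 * 0.89321 = 74.98%

74.98%


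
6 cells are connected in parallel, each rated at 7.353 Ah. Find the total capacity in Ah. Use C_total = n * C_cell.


C_total = 6 * 7.353 = 44.118 Ah

44.118 Ah


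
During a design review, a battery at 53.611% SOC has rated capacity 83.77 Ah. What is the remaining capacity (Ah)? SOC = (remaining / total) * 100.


remaining = SOC / 100 * total = 53.611 / 100 * 83.77 = 44.91 Ah

44.91 Ah


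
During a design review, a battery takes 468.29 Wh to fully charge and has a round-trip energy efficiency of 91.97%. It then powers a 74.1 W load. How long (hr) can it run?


Step 1: E_discharge = eta/100 * E_charge = 91.97/100 * 468.29 = 430.69 Wh
Step 2: t = E_discharge / P = 430.69 / 74.1 = 5.812 hr

5.812 hr


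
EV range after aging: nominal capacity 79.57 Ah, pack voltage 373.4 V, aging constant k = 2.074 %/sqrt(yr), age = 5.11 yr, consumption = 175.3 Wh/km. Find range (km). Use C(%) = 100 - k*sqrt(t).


Step 1: capacity retention = 100 - 2.074 * sqrt(5.11) = 100 - 2.074 * 2.2605 = 95.312%
Step 2: C_now = 79.57 * 95.312/100 = 75.84 Ah
Step 3: E_pack = V * C_now = 373.4 * 75.84 = 28319 Wh
Step 4: range = E_pack / consumption = 28319 / 175.3 = 161.5 km

161.5 km


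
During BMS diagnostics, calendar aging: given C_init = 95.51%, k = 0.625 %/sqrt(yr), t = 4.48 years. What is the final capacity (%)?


Step 1: sqrt(4.48 yr) = 2.1166
Step 2: drop = 0.625 * 2.1166 = 1.3229
Step 3: C_final = 95.51 - 1.3229 = 94.19%

94.19%


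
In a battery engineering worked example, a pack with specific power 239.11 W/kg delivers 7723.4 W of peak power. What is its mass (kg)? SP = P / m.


m = P / SP = 7723.4 / 239.11 = 32.30 kg

32.30 kg


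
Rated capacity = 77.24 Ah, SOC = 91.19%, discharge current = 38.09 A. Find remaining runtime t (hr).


Step 1: remaining = SOC/100 * C_total = 91.19/100 * 77.24 = 70.435 Ah
Step 2: t = remaining / I = 70.435 / 38.09 = 1.849 hr

1.849 hr


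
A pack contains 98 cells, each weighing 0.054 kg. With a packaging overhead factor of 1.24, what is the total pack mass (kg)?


m_pack = n * m_cell * overhead = 98 * 0.054 * 1.24 = 6.562 kg

6.562 kg


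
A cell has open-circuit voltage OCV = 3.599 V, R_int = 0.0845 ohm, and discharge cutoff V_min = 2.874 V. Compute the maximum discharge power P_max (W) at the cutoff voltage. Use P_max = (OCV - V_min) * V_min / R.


P_max = (OCV - V_min) * V_min / R = (3.599 - 2.874) * 2.874 / 0.0845 = 0.725 * 2.874 / 0.0845 = 24.66 W

24.66 W


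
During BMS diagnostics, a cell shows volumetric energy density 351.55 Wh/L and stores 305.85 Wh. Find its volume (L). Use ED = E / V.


V = E / ED = 305.85 / 351.55 = 0.8700 L

0.8700 L


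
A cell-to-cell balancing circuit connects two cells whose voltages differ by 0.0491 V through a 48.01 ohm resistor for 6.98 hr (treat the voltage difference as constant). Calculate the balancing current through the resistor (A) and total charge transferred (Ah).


I_bal = dV / R = 0.0491 / 48.01 = 0.0010227 A
Q = I_bal * t = 0.0010227 * 6.98 = 0.007138 Ah

I=0.0010227 A, Q=0.007138 Ah


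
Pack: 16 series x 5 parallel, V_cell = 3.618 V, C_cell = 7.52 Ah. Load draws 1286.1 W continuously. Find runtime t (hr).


Step 1: E_pack = Ns * V_cell * Np * C_cell = 16 * 3.618 * 5 * 7.52 = 2176.6 Wh
Step 2: t = E_pack / P = 2176.6 / 1286.1 = 1.692 hr

1.692 hr


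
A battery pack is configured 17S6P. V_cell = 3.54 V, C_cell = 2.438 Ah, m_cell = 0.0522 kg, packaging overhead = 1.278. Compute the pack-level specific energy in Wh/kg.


Step 1: V_pack = 17 * 3.54 = 60.18 V
Step 2: C_pack = 6 * 2.438 = 14.628 Ah
Step 3: E_pack = V_pack * C_pack = 60.18 * 14.628 = 880.31 Wh
Step 4: m_pack = 17 * 6 * 0.0522 * 1.278 = 6.8046 kg
Step 5: ED = E_pack / m_pack = 880.31 / 6.8046 = 129.4 Wh/kg

129.4 Wh/kg


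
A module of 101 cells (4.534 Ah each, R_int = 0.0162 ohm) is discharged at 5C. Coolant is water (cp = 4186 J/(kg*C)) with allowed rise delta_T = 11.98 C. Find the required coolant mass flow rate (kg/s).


Step 1: I = 5 * 4.534 = 22.67 A
Step 2: Q_cell = I^2 * R = 22.67^2 * 0.0162 = 8.3256 W
Step 3: Q_total = 101 * 8.3256 = 840.89 W
Step 4: m_dot = Q_total / (cp * dT) = 840.89 / (4186 * 11.98) = 0.01677 kg/s

0.01677 kg/s


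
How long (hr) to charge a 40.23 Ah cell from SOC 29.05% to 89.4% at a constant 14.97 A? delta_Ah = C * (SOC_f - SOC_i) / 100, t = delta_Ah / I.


delta_Ah = 40.23 * (89.4 - 29.05) / 100 = 24.279 Ah
t = delta_Ah / I = 24.279 / 14.97 = 1.622 hr

1.622 hr


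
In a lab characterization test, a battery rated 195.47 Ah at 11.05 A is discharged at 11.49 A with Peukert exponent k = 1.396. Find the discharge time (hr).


t_rated = C / I_rated = 195.47 / 11.05 = 17.69 hr
(I_rated/I)^k = (0.96171)^1.396 = 0.94696
t = t_rated * (I_rated/I)^k = 17.69 * 0.94696 = 16.75 hr

16.75 hr


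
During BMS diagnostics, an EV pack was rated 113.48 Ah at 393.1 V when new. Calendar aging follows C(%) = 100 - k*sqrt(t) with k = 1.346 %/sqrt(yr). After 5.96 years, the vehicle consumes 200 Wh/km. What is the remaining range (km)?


Step 1: capacity retention = 100 - 1.346 * sqrt(5.96) = 100 - 1.346 * 2.4413 = 96.714%
Step 2: C_now = 113.48 * 96.714/100 = 109.75 Ah
Step 3: E_pack = V * C_now = 393.1 * 109.75 = 43143 Wh
Step 4: range = E_pack / consumption = 43143 / 200 = 215.7 km

215.7 km


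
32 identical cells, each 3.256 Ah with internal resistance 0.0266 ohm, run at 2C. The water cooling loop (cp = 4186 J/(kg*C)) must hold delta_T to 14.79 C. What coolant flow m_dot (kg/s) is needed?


Step 1: I = 2 * 3.256 = 6.512 A
Step 2: Q_cell = I^2 * R = 6.512^2 * 0.0266 = 1.128 W
Step 3: Q_total = 32 * 1.128 = 36.096 W
Step 4: m_dot = Q_total / (cp * dT) = 36.096 / (4186 * 14.79) = 5.830e-04 kg/s

5.830e-04 kg/s


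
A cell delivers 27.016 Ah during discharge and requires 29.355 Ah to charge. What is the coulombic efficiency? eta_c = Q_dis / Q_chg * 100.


eta_c = Q_dis / Q_chg * 100 = 27.016 / 29.355 * 100 = 92.03%

92.03%


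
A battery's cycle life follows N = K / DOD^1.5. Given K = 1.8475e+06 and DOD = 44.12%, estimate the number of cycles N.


DOD^1.5 = 293.06
N = K / DOD^1.5 = 1.8475e+06 / 293.06 = 6304

6304 cycles


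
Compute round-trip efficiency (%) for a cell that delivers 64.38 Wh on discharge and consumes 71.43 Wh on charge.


Round-trip efficiency = 64.38/71.43 * 100% = 90.13%

90.13%


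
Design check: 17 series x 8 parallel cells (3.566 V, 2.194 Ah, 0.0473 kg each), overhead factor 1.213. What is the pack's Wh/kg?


Step 1: V_pack = 17 * 3.566 = 60.622 V
Step 2: C_pack = 8 * 2.194 = 17.552 Ah
Step 3: E_pack = V_pack * C_pack = 60.622 * 17.552 = 1064 Wh
Step 4: m_pack = 17 * 8 * 0.0473 * 1.213 = 7.803 kg
Step 5: ED = E_pack / m_pack = 1064 / 7.803 = 136.4 Wh/kg

136.4 Wh/kg


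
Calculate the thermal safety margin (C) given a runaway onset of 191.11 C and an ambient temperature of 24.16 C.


margin = T_onset - T_ambient = 191.11 - 24.16 = 166.95 C

166.95 C


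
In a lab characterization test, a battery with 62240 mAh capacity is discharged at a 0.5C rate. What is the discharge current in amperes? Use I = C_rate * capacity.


Convert: capacity = 62240 mAh = 62.24 Ah
I = C_rate * capacity = 0.5 * 62.24 = 31.12 A

31.12 A


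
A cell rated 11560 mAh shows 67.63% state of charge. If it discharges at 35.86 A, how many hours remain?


Convert: C_total = 11560 mAh = 11.56 Ah
Step 1: remaining = SOC/100 * C_total = 67.63/100 * 11.56 = 7.818 Ah
Step 2: t = remaining / I = 7.818 / 35.86 = 0.2180 hr

0.2180 hr


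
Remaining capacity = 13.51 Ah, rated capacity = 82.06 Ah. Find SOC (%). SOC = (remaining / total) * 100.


SOC% = 13.51 / 82.06 * 100 = 16.46%

16.46%


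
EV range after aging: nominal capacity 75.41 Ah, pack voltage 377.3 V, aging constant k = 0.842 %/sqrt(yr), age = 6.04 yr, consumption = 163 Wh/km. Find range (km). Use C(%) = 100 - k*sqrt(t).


Step 1: capacity retention = 100 - 0.842 * sqrt(6.04) = 100 - 0.842 * 2.4576 = 97.931%
Step 2: C_now = 75.41 * 97.931/100 = 73.85 Ah
Step 3: E_pack = V * C_now = 377.3 * 73.85 = 27864 Wh
Step 4: range = E_pack / consumption = 27864 / 163 = 170.9 km

170.9 km


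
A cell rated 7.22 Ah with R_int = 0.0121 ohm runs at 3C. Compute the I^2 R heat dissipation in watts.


Step 1: I = C_rate * capacity = 3 * 7.22 = 21.66 A
Step 2: Q = I^2 * R = 21.66^2 * 0.0121 = 469.16 * 0.0121 = 5.677 W

5.677 W


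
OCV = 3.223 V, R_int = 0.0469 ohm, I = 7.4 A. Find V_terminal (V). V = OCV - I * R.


V = OCV - I*R = 3.223 - 7.4 * 0.0469 = 2.876 V

2.876 V


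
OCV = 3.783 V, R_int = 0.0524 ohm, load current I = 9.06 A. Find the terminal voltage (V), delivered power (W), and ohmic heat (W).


Step 1: V_terminal = OCV - I*R = 3.783 - 9.06 * 0.0524 = 3.3083 V
Step 2: P_out = V_terminal * I = 3.3083 * 9.06 = 29.97 W
Step 3: Q = I^2 * R = 9.06^2 * 0.0524 = 4.301 W

V=3.3083 V, P=29.97 W, Q=4.301 W


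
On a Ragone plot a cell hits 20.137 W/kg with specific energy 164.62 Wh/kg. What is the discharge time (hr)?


t = E / P = 164.62 / 20.137 = 8.175 hr

8.175 hr


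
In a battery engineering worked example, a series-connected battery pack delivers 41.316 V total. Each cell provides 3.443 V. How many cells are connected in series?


n = V_pack / V_cell = 41.316 / 3.443 = 12

12


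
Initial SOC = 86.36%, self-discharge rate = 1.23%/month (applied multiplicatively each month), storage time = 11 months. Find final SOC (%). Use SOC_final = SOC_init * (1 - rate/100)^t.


Monthly retention factor = 1 - 1.23/100 = 0.9877
Over 11 months: factor^11 = 0.87272
SOC_final = 86.36 * 0.87272 = 75.37%

75.37%


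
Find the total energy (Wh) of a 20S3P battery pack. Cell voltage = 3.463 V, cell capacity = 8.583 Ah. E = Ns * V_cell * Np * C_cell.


E = Ns * Vcell * Np * Ccell = 20 * 3.463 * 3 * 8.583 = 1783 Wh

1783 Wh


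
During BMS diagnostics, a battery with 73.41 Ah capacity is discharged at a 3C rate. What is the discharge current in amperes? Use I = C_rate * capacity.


I = C_rate * capacity = 3 * 73.41 = 220.23 A

220.23 A


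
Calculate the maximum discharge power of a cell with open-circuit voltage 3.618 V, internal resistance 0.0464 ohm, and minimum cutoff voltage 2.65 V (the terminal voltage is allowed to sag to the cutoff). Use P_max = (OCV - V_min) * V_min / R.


dV = OCV - V_min = 0.968 V (so I_max = dV / R)
P_max = dV * V_min / R = 0.968 * 2.65 / 0.0464 = 55.28 W

55.28 W


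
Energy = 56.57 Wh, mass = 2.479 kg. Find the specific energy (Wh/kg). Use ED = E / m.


Specific energy = 56.57 Wh / 2.479 kg = 22.82 Wh/kg

22.82 Wh/kg


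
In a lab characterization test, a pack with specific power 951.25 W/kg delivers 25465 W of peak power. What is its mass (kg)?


m = P / SP = 25465 / 951.25 = 26.77 kg

26.77 kg


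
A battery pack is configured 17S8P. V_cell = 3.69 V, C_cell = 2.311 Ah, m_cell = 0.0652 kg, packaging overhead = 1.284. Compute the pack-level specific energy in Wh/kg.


Step 1: V_pack = 17 * 3.69 = 62.73 V
Step 2: C_pack = 8 * 2.311 = 18.488 Ah
Step 3: E_pack = V_pack * C_pack = 62.73 * 18.488 = 1159.8 Wh
Step 4: m_pack = 17 * 8 * 0.0652 * 1.284 = 11.385 kg
Step 5: ED = E_pack / m_pack = 1159.8 / 11.385 = 101.9 Wh/kg

101.9 Wh/kg


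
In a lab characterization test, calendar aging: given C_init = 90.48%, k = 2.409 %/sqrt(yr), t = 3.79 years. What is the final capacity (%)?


sqrt(t) = sqrt(3.79) = 1.9468
C_final = 90.48 - 2.409 * 1.9468 = 85.79%

85.79%


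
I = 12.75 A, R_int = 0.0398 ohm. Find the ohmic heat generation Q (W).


I^2 = 162.56
Q = 162.56 * 0.0398 = 6.470 W

6.470 W


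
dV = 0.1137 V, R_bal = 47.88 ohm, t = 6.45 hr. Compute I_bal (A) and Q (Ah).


I_bal = dV / R = 0.1137 / 47.88 = 0.0023747 A
Q = I_bal * t = 0.0023747 * 6.45 = 0.01532 Ah

I=0.0023747 A, Q=0.01532 Ah


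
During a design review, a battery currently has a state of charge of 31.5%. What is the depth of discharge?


DOD = 100 - SOC = 100 - 31.5 = 68.5%

68.5%


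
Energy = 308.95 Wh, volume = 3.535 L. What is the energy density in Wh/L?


Volumetric ED = 308.95 Wh / 3.535 L = 87.40 Wh/L

87.40 Wh/L


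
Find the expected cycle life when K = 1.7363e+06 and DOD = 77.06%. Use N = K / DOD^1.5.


DOD^1.5 = 676.46
N = K / DOD^1.5 = 1.7363e+06 / 676.46 = 2567

2567 cycles


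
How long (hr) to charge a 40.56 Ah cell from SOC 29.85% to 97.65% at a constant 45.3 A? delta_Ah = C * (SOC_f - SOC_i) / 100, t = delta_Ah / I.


delta_Ah = 40.56 * (97.65 - 29.85) / 100 = 27.5 Ah
t = delta_Ah / I = 27.5 / 45.3 = 0.6071 hr

0.6071 hr


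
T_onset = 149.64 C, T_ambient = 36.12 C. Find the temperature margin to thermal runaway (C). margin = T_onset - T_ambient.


margin = T_onset - T_ambient = 149.64 - 36.12 = 113.52 C

113.52 C


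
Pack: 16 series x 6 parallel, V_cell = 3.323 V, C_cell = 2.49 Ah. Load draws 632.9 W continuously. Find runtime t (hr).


Step 1: E_pack = Ns * V_cell * Np * C_cell = 16 * 3.323 * 6 * 2.49 = 794.33 Wh
Step 2: t = E_pack / P = 794.33 / 632.9 = 1.255 hr

1.255 hr


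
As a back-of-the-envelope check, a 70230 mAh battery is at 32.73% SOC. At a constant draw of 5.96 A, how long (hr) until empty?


Convert: C_total = 70230 mAh = 70.23 Ah
Step 1: remaining = SOC/100 * C_total = 32.73/100 * 70.23 = 22.986 Ah
Step 2: t = remaining / I = 22.986 / 5.96 = 3.857 hr

3.857 hr


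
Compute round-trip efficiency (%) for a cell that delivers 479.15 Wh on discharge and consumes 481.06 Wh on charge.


Round-trip efficiency = 479.15/481.06 * 100% = 99.60%

99.60%


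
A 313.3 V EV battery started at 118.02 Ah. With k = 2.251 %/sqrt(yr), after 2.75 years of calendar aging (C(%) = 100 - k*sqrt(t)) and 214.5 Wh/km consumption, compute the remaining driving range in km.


Step 1: capacity retention = 100 - 2.251 * sqrt(2.75) = 100 - 2.251 * 1.6583 = 96.267%
Step 2: C_now = 118.02 * 96.267/100 = 113.61 Ah
Step 3: E_pack = V * C_now = 313.3 * 113.61 = 35594 Wh
Step 4: range = E_pack / consumption = 35594 / 214.5 = 165.9 km

165.9 km


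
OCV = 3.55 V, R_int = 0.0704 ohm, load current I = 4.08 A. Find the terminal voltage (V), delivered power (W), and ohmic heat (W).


Step 1: V_terminal = OCV - I*R = 3.55 - 4.08 * 0.0704 = 3.2628 V
Step 2: P_out = V_terminal * I = 3.2628 * 4.08 = 13.31 W
Step 3: Q = I^2 * R = 4.08^2 * 0.0704 = 1.172 W

V=3.2628 V, P=13.31 W, Q=1.172 W


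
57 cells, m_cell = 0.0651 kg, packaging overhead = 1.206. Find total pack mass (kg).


Cell mass sum = 57 * 0.0651 = 3.7107 kg
With overhead 1.206: m_pack = 3.7107 * 1.206 = 4.475 kg

4.475 kg


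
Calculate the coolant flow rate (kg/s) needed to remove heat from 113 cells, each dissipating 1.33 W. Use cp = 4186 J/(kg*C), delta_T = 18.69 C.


Step 1: Total heat Q = 113 * 1.33 W = 150.29 W
Step 2: denom = cp * dT = 4186 * 18.69 = 78236
Step 3: m_dot = 150.29 / 78236 = 0.001921 kg/s

0.001921 kg/s


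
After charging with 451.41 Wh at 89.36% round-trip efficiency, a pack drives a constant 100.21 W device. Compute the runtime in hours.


Step 1: E_discharge = eta/100 * E_charge = 89.36/100 * 451.41 = 403.38 Wh
Step 2: t = E_discharge / P = 403.38 / 100.21 = 4.025 hr

4.025 hr


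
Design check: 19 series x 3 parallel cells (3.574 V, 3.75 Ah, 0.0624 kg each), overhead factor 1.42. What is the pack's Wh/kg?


Step 1: V_pack = 19 * 3.574 = 67.906 V
Step 2: C_pack = 3 * 3.75 = 11.25 Ah
Step 3: E_pack = V_pack * C_pack = 67.906 * 11.25 = 763.94 Wh
Step 4: m_pack = 19 * 3 * 0.0624 * 1.42 = 5.0507 kg
Step 5: ED = E_pack / m_pack = 763.94 / 5.0507 = 151.3 Wh/kg

151.3 Wh/kg


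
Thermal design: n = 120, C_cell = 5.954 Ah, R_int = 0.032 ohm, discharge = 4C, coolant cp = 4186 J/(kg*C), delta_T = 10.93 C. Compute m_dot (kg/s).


Step 1: I = 4 * 5.954 = 23.816 A
Step 2: Q_cell = I^2 * R = 23.816^2 * 0.032 = 18.15 W
Step 3: Q_total = 120 * 18.15 = 2178 W
Step 4: m_dot = Q_total / (cp * dT) = 2178 / (4186 * 10.93) = 0.04760 kg/s

0.04760 kg/s


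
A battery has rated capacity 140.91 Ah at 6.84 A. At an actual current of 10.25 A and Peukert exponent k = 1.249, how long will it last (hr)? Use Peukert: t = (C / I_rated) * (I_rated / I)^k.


t_rated = C / I_rated = 140.91 / 6.84 = 20.601 hr
(I_rated/I)^k = (0.66732)^1.249 = 0.60338
t = t_rated * (I_rated/I)^k = 20.601 * 0.60338 = 12.43 hr

12.43 hr


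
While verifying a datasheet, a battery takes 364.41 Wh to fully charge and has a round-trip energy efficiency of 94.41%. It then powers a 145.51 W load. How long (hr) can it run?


Step 1: E_discharge = eta/100 * E_charge = 94.41/100 * 364.41 = 344.04 Wh
Step 2: t = E_discharge / P = 344.04 / 145.51 = 2.364 hr

2.364 hr


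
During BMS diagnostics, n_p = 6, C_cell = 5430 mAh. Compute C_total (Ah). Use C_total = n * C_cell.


Convert: C_cell = 5430 mAh = 5.43 Ah
C_total = 6 * 5.43 = 32.58 Ah

32.58 Ah


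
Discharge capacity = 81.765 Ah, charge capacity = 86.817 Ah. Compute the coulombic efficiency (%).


eta_c = Q_dis / Q_chg * 100 = 81.765 / 86.817 * 100 = 94.18%

94.18%


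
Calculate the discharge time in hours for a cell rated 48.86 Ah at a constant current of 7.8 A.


Runtime = 48.86 Ah / 7.8 A = 6.264 hr

6.264 hr


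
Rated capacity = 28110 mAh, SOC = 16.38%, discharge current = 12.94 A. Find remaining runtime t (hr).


Convert: C_total = 28110 mAh = 28.11 Ah
Step 1: remaining = SOC/100 * C_total = 16.38/100 * 28.11 = 4.6044 Ah
Step 2: t = remaining / I = 4.6044 / 12.94 = 0.3558 hr

0.3558 hr


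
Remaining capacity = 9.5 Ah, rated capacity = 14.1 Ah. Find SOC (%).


SOC = (remaining / total) * 100 = (9.5 / 14.1) * 100 = 67.38%

67.38%


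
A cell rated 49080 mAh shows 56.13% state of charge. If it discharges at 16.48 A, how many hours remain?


Convert: C_total = 49080 mAh = 49.08 Ah
Step 1: remaining = SOC/100 * C_total = 56.13/100 * 49.08 = 27.549 Ah
Step 2: t = remaining / I = 27.549 / 16.48 = 1.672 hr

1.672 hr


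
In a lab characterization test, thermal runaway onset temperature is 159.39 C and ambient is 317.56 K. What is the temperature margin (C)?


Convert: T_ambient = 317.56 K = 44.41 C
margin = 159.39 - 44.41 = 114.98 C

114.98 C


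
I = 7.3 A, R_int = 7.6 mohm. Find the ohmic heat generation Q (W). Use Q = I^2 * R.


Convert: R = 7.6 mohm = 0.0076 ohm
I^2 = 53.29
Q = 53.29 * 0.0076 = 0.4050 W

0.4050 W


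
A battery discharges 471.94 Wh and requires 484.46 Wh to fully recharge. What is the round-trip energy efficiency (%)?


Round-trip efficiency = 471.94/484.46 * 100% = 97.42%

97.42%


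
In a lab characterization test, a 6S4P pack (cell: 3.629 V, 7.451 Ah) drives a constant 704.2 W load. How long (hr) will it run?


Step 1: E_pack = Ns * V_cell * Np * C_cell = 6 * 3.629 * 4 * 7.451 = 648.95 Wh
Step 2: t = E_pack / P = 648.95 / 704.2 = 0.9215 hr

0.9215 hr


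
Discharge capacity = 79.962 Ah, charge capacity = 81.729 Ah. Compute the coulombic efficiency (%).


eta_c = Q_dis / Q_chg * 100 = 79.962 / 81.729 * 100 = 97.84%

97.84%


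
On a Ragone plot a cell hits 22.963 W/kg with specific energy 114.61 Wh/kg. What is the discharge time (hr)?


t = E / P = 114.61 / 22.963 = 4.991 hr

4.991 hr


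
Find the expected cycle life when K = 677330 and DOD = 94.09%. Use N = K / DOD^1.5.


DOD^1.5 = 912.67
N = K / DOD^1.5 = 677330 / 912.67 = 742.1

742.1 cycles
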